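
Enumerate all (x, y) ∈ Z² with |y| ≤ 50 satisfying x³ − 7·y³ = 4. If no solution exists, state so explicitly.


The equation is x³ - 7y³ = 4. For fixed y, x³ = 7·y³ + 4, so a solution requires the RHS to be a perfect cube.
Strategy: iterate y from -50 to 50, compute RHS = 7·y³ + 4, and check whether it is a (positive or negative) perfect cube.
Check small values of y:
  y = 0: RHS = 4 is not a perfect cube.
  y = 1: RHS = 11 is not a perfect cube.
  y = -1: RHS = -3 is not a perfect cube.
  y = 2: RHS = 60 is not a perfect cube.
  y = -2: RHS = -52 is not a perfect cube.
  y = 3: RHS = 193 is not a perfect cube.
  y = -3: RHS = -185 is not a perfect cube.
Continuing the search up to |y| = 50 finds no solutions either.
No (x, y) in the scanned range satisfies the equation.

No integer solutions with |y| ≤ 50.


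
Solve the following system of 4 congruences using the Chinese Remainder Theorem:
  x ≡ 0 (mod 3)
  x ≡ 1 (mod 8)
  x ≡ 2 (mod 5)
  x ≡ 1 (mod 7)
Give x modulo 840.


Product of moduli M = 3 · 8 · 5 · 7 = 840.
Merge one congruence at a time:
  Start: x ≡ 0 (mod 3).
  Combine with x ≡ 1 (mod 8); new modulus lcm = 24.
    Write x = 0 + 3·t and substitute into x ≡ 1 (mod 8): 3·t ≡ 1 − 0 = 1 (mod 8).
    The inverse of 3 mod 8 is 3 (since 3·3 = 9 = 1·8 + 1), so t ≡ 3·1 = 3 ≡ 3 (mod 8).
    Then x = 0 + 3·3 = 9, valid modulo lcm(3, 8) = 24: x ≡ 9 (mod 24).
  Combine with x ≡ 2 (mod 5); new modulus lcm = 120.
    Write x = 9 + 24·t and substitute into x ≡ 2 (mod 5): 24·t ≡ 2 − 9 = -7 (mod 5).
    Reduce coefficients mod 5: 4·t ≡ 3 (mod 5).
    The inverse of 4 mod 5 is 4 (since 4·4 = 16 = 3·5 + 1), so t ≡ 4·3 = 12 ≡ 2 (mod 5).
    Then x = 9 + 24·2 = 57, valid modulo lcm(24, 5) = 120: x ≡ 57 (mod 120).
  Combine with x ≡ 1 (mod 7); new modulus lcm = 840.
    Write x = 57 + 120·t and substitute into x ≡ 1 (mod 7): 120·t ≡ 1 − 57 = -56 (mod 7).
    Reduce coefficients mod 7: 1·t ≡ 0 (mod 7).
    So t ≡ 0 (mod 7).
    Then x = 57 + 120·0 = 57, valid modulo lcm(120, 7) = 840: x ≡ 57 (mod 840).
Verify against each original: 57 mod 3 = 0, 57 mod 8 = 1, 57 mod 5 = 2, 57 mod 7 = 1.

x ≡ 57 (mod 840).


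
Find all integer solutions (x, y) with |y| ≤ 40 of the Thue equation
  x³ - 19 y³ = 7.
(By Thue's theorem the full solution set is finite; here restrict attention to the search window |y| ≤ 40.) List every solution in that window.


The equation is x³ - 19y³ = 7. For fixed y, x³ = 19·y³ + 7, so a solution requires the RHS to be a perfect cube.
Strategy: iterate y from -40 to 40, compute RHS = 19·y³ + 7, and check whether it is a (positive or negative) perfect cube.
Check small values of y:
  y = 0: RHS = 7 is not a perfect cube.
  y = 1: RHS = 26 is not a perfect cube.
  y = -1: RHS = -12 is not a perfect cube.
  y = 2: RHS = 159 is not a perfect cube.
  y = -2: RHS = -145 is not a perfect cube.
  y = 3: RHS = 520 is not a perfect cube.
  y = -3: RHS = -506 is not a perfect cube.
Continuing the search up to |y| = 40 finds no solutions either.
No (x, y) in the scanned range satisfies the equation.

No integer solutions with |y| ≤ 40.


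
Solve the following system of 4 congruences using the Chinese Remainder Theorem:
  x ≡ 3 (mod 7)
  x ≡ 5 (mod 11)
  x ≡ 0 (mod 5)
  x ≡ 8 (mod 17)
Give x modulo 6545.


Product of moduli M = 7 · 11 · 5 · 17 = 6545.
Merge one congruence at a time:
  Start: x ≡ 3 (mod 7).
  Combine with x ≡ 5 (mod 11); new modulus lcm = 77.
    Write x = 3 + 7·t and substitute into x ≡ 5 (mod 11): 7·t ≡ 5 − 3 = 2 (mod 11).
    The inverse of 7 mod 11 is 8 (since 7·8 = 56 = 5·11 + 1), so t ≡ 8·2 = 16 ≡ 5 (mod 11).
    Then x = 3 + 7·5 = 38, valid modulo lcm(7, 11) = 77: x ≡ 38 (mod 77).
  Combine with x ≡ 0 (mod 5); new modulus lcm = 385.
    Write x = 38 + 77·t and substitute into x ≡ 0 (mod 5): 77·t ≡ 0 − 38 = -38 (mod 5).
    Reduce coefficients mod 5: 2·t ≡ 2 (mod 5).
    The inverse of 2 mod 5 is 3 (since 2·3 = 6 = 1·5 + 1), so t ≡ 3·2 = 6 ≡ 1 (mod 5).
    Then x = 38 + 77·1 = 115, valid modulo lcm(77, 5) = 385: x ≡ 115 (mod 385).
  Combine with x ≡ 8 (mod 17); new modulus lcm = 6545.
    Write x = 115 + 385·t and substitute into x ≡ 8 (mod 17): 385·t ≡ 8 − 115 = -107 (mod 17).
    Reduce coefficients mod 17: 11·t ≡ 12 (mod 17).
    The inverse of 11 mod 17 is 14 (since 11·14 = 154 = 9·17 + 1), so t ≡ 14·12 = 168 ≡ 15 (mod 17).
    Then x = 115 + 385·15 = 5890, valid modulo lcm(385, 17) = 6545: x ≡ 5890 (mod 6545).
Verify against each original: 5890 mod 7 = 3, 5890 mod 11 = 5, 5890 mod 5 = 0, 5890 mod 17 = 8.

x ≡ 5890 (mod 6545).


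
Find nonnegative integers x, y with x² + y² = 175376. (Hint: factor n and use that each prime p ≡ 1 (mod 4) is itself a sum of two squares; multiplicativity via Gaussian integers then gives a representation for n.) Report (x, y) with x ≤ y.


Step 1: Factor n = 175376 = 2^4 · 97 · 113.
Step 2: Check the mod-4 condition on each prime factor: 2 = 2 (special); 97 ≡ 1 (mod 4), exponent 1; 113 ≡ 1 (mod 4), exponent 1.
All primes ≡ 3 (mod 4) appear to even exponent (or don't appear), so by the two-squares theorem n IS expressible as a sum of two squares.
Step 3: Build a representation. Group n = k² · m with k = 4 and m = 97 · 113 = 10961 (a product of primes ≡ 1 (mod 4)); a representation of m scales to one of n via (k·x)² + (k·y)² = k²(x² + y²). Each prime p ≡ 1 (mod 4) is itself a sum of two squares; find a² by testing p − a² for a perfect square:
  97: 97 − 1² = 96, 97 − 2² = 93, 97 − 3² = 88, 97 − 4² = 81 = 9² ⇒ 97 = 4² + 9².
  113: 113 − 1² = 112, 113 − 2² = 109, 113 − 3² = 104, 113 − 4² = 97, 113 − 5² = 88, 113 − 6² = 77, 113 − 7² = 64 = 8² ⇒ 113 = 7² + 8².
  Combine using the Brahmagupta–Fibonacci identity (a² + b²)(c² + d²) = (ac − bd)² + (ad + bc)² = (ac + bd)² + (ad − bc)²:
  97 · 113 = 10961: from (4² + 9²)(7² + 8²), take (4·7 − 9·8, 4·8 + 9·7) = (28 − 72, 32 + 63) = (-44, 95); dropping signs (only squares matter) gives (44, 95); check 44² + 95² = 1936 + 9025 = 10961 ✓.
  Scale by k = 4: (4·44, 4·95) = (176, 380).
Step 4: Order so x ≤ y and verify: 176² + 380² = 30976 + 144400 = 175376 = n. ✓

n = 175376 = 176² + 380² (one valid representation with x ≤ y).


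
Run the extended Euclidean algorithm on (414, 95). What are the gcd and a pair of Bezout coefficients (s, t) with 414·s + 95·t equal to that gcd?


Euclidean algorithm on (414, 95) — divide until remainder is 0:
  414 = 4 · 95 + 34
  95 = 2 · 34 + 27
  34 = 1 · 27 + 7
  27 = 3 · 7 + 6
  7 = 1 · 6 + 1
  6 = 6 · 1 + 0
gcd(414, 95) = 1.
Track Bezout coefficients alongside the remainders: start with r₀ = 414 = a·1 + b·0 (s = 1, t = 0) and r₁ = 95 = a·0 + b·1 (s = 0, t = 1); each new remainder r_{k+1} = r_{k-1} − q_k·r_k inherits s_{k+1} = s_{k-1} − q_k·s_k, t_{k+1} = t_{k-1} − q_k·t_k, so r_k = a·s_k + b·t_k at every step:
  q = 4: r = 34, s = 1 − 4·0 = 1, t = 0 − 4·1 = -4  (check: 414·1 + 95·(-4) = 34)
  q = 2: r = 27, s = 0 − 2·1 = -2, t = 1 − 2·(-4) = 9  (check: 414·(-2) + 95·9 = 27)
  q = 1: r = 7, s = 1 − 1·(-2) = 3, t = -4 − 1·9 = -13  (check: 414·3 + 95·(-13) = 7)
  q = 3: r = 6, s = -2 − 3·3 = -11, t = 9 − 3·(-13) = 48  (check: 414·(-11) + 95·48 = 6)
  q = 1: r = 1, s = 3 − 1·(-11) = 14, t = -13 − 1·48 = -61  (check: 414·14 + 95·(-61) = 1)
The row with r = 1 (the gcd) gives the Bezout coefficients s = 14, t = -61.
Result: 414 · (14) + 95 · (-61) = 1.

gcd(414, 95) = 1; s = 14, t = -61 (check: 414·14 + 95·(-61) = 1).


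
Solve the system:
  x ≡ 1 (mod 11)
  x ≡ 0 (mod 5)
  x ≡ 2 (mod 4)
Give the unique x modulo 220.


Moduli 11, 5, 4 are pairwise coprime; by CRT there is a unique solution modulo M = 11 · 5 · 4 = 220.
Solve pairwise, accumulating the modulus:
  Start with x ≡ 1 (mod 11).
  Combine with x ≡ 0 (mod 5): since gcd(11, 5) = 1, we get a unique residue mod 55.
    Write x = 1 + 11·t and substitute into x ≡ 0 (mod 5): 11·t ≡ 0 − 1 = -1 (mod 5).
    Reduce coefficients mod 5: 1·t ≡ 4 (mod 5).
    So t ≡ 4 (mod 5).
    Then x = 1 + 11·4 = 45, valid modulo lcm(11, 5) = 55: x ≡ 45 (mod 55).
  Combine with x ≡ 2 (mod 4): since gcd(55, 4) = 1, we get a unique residue mod 220.
    Write x = 45 + 55·t and substitute into x ≡ 2 (mod 4): 55·t ≡ 2 − 45 = -43 (mod 4).
    Reduce coefficients mod 4: 3·t ≡ 1 (mod 4).
    The inverse of 3 mod 4 is 3 (since 3·3 = 9 = 2·4 + 1), so t ≡ 3·1 = 3 ≡ 3 (mod 4).
    Then x = 45 + 55·3 = 210, valid modulo lcm(55, 4) = 220: x ≡ 210 (mod 220).
Verify: 210 mod 11 = 1 ✓, 210 mod 5 = 0 ✓, 210 mod 4 = 2 ✓.

x ≡ 210 (mod 220).


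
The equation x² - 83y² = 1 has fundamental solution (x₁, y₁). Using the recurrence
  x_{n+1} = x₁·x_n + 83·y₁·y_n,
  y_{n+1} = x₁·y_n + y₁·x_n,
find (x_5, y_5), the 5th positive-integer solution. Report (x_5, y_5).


Step 1: Find the fundamental solution (x₁, y₁) of x² - 83y² = 1.
  Expand √83 as a continued fraction. a₀ = ⌊√83⌋ = 9; iterate m_{k+1} = d_k·a_k − m_k, d_{k+1} = (83 − m_{k+1}²)/d_k, a_{k+1} = ⌊(a₀ + m_{k+1})/d_{k+1}⌋ (starting m₀ = 0, d₀ = 1), with convergents p_k = a_k·p_{k-1} + p_{k-2}, q_k = a_k·q_{k-1} + q_{k-2} (p₋₁ = 1, q₋₁ = 0):
  k = 0: a₀ = 9; p₀/q₀ = 9/1; p₀² − 83·q₀² = 81 − 83 = -2.
  k = 1: m = 9, d = 2, a = ⌊(9 + 9)/2⌋ = 9; p/q = (9·9 + 1)/(9·1 + 0) = 82/9; p² − 83·q² = 6724 − 6723 = 1.
  The first convergent with p² − 83·q² = 1 gives the fundamental solution (x₁, y₁) = (82, 9).
Step 2: Apply the recurrence (x_{n+1}, y_{n+1}) = (x₁x_n + 83y₁y_n, x₁y_n + y₁x_n) repeatedly.
  From (x_1, y_1) = (82, 9): x_2 = 82·82 + 83·9·9 = 13447; y_2 = 82·9 + 9·82 = 1476.
  From (x_2, y_2) = (13447, 1476): x_3 = 82·13447 + 83·9·1476 = 2205226; y_3 = 82·1476 + 9·13447 = 242055.
  From (x_3, y_3) = (2205226, 242055): x_4 = 82·2205226 + 83·9·242055 = 361643617; y_4 = 82·242055 + 9·2205226 = 39695544.
  From (x_4, y_4) = (361643617, 39695544): x_5 = 82·361643617 + 83·9·39695544 = 59307347962; y_5 = 82·39695544 + 9·361643617 = 6509827161.
Step 3: Verify x_5² - 83·y_5² = 3517361522285745553444 - 3517361522285745553443 = 1 (should be 1). ✓

(x_1, y_1) = (82, 9); (x_5, y_5) = (59307347962, 6509827161).


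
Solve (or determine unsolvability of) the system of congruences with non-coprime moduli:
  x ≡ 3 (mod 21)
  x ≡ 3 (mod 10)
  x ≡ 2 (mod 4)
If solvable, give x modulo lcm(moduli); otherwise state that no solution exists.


Moduli 21, 10, 4 are not pairwise coprime, so CRT works modulo lcm(m_i) when all pairwise compatibility conditions hold.
Pairwise compatibility: gcd(m_i, m_j) must divide a_i - a_j for every pair.
Merge one congruence at a time:
  Start: x ≡ 3 (mod 21).
  Combine with x ≡ 3 (mod 10): gcd(21, 10) = 1; 3 - 3 = 0, which IS divisible by 1, so compatible.
    Write x = 3 + 21·t and substitute into x ≡ 3 (mod 10): 21·t ≡ 3 − 3 = 0 (mod 10).
    Reduce coefficients mod 10: 1·t ≡ 0 (mod 10).
    So t ≡ 0 (mod 10).
    Then x = 3 + 21·0 = 3, valid modulo lcm(21, 10) = 210: x ≡ 3 (mod 210).
  Combine with x ≡ 2 (mod 4): gcd(210, 4) = 2, and 2 - 3 = -1 is NOT divisible by 2.
    ⇒ system is inconsistent (no integer solution).

No solution (the system is inconsistent).


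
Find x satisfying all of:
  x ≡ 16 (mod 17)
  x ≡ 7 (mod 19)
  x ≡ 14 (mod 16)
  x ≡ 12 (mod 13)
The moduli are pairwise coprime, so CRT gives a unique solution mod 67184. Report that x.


Product of moduli M = 17 · 19 · 16 · 13 = 67184.
Merge one congruence at a time:
  Start: x ≡ 16 (mod 17).
  Combine with x ≡ 7 (mod 19); new modulus lcm = 323.
    Write x = 16 + 17·t and substitute into x ≡ 7 (mod 19): 17·t ≡ 7 − 16 = -9 (mod 19).
    Reduce coefficients mod 19: 17·t ≡ 10 (mod 19).
    The inverse of 17 mod 19 is 9 (since 17·9 = 153 = 8·19 + 1), so t ≡ 9·10 = 90 ≡ 14 (mod 19).
    Then x = 16 + 17·14 = 254, valid modulo lcm(17, 19) = 323: x ≡ 254 (mod 323).
  Combine with x ≡ 14 (mod 16); new modulus lcm = 5168.
    Write x = 254 + 323·t and substitute into x ≡ 14 (mod 16): 323·t ≡ 14 − 254 = -240 (mod 16).
    Reduce coefficients mod 16: 3·t ≡ 0 (mod 16).
    The inverse of 3 mod 16 is 11 (since 3·11 = 33 = 2·16 + 1), so t ≡ 11·0 = 0 ≡ 0 (mod 16).
    Then x = 254 + 323·0 = 254, valid modulo lcm(323, 16) = 5168: x ≡ 254 (mod 5168).
  Combine with x ≡ 12 (mod 13); new modulus lcm = 67184.
    Write x = 254 + 5168·t and substitute into x ≡ 12 (mod 13): 5168·t ≡ 12 − 254 = -242 (mod 13).
    Reduce coefficients mod 13: 7·t ≡ 5 (mod 13).
    The inverse of 7 mod 13 is 2 (since 7·2 = 14 = 1·13 + 1), so t ≡ 2·5 = 10 ≡ 10 (mod 13).
    Then x = 254 + 5168·10 = 51934, valid modulo lcm(5168, 13) = 67184: x ≡ 51934 (mod 67184).
Verify against each original: 51934 mod 17 = 16, 51934 mod 19 = 7, 51934 mod 16 = 14, 51934 mod 13 = 12.

x ≡ 51934 (mod 67184).


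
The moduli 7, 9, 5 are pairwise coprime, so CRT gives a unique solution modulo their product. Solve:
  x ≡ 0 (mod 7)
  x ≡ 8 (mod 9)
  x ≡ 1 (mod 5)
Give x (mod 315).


Moduli 7, 9, 5 are pairwise coprime; by CRT there is a unique solution modulo M = 7 · 9 · 5 = 315.
Solve pairwise, accumulating the modulus:
  Start with x ≡ 0 (mod 7).
  Combine with x ≡ 8 (mod 9): since gcd(7, 9) = 1, we get a unique residue mod 63.
    Write x = 0 + 7·t and substitute into x ≡ 8 (mod 9): 7·t ≡ 8 − 0 = 8 (mod 9).
    The inverse of 7 mod 9 is 4 (since 7·4 = 28 = 3·9 + 1), so t ≡ 4·8 = 32 ≡ 5 (mod 9).
    Then x = 0 + 7·5 = 35, valid modulo lcm(7, 9) = 63: x ≡ 35 (mod 63).
  Combine with x ≡ 1 (mod 5): since gcd(63, 5) = 1, we get a unique residue mod 315.
    Write x = 35 + 63·t and substitute into x ≡ 1 (mod 5): 63·t ≡ 1 − 35 = -34 (mod 5).
    Reduce coefficients mod 5: 3·t ≡ 1 (mod 5).
    The inverse of 3 mod 5 is 2 (since 3·2 = 6 = 1·5 + 1), so t ≡ 2·1 = 2 ≡ 2 (mod 5).
    Then x = 35 + 63·2 = 161, valid modulo lcm(63, 5) = 315: x ≡ 161 (mod 315).
Verify: 161 mod 7 = 0 ✓, 161 mod 9 = 8 ✓, 161 mod 5 = 1 ✓.

x ≡ 161 (mod 315).


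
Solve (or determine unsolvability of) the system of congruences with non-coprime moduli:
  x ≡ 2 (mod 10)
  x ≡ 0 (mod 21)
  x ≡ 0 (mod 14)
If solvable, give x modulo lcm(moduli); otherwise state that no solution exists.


Moduli 10, 21, 14 are not pairwise coprime, so CRT works modulo lcm(m_i) when all pairwise compatibility conditions hold.
Pairwise compatibility: gcd(m_i, m_j) must divide a_i - a_j for every pair.
Merge one congruence at a time:
  Start: x ≡ 2 (mod 10).
  Combine with x ≡ 0 (mod 21): gcd(10, 21) = 1; 0 - 2 = -2, which IS divisible by 1, so compatible.
    Write x = 2 + 10·t and substitute into x ≡ 0 (mod 21): 10·t ≡ 0 − 2 = -2 (mod 21).
    Reduce coefficients mod 21: 10·t ≡ 19 (mod 21).
    The inverse of 10 mod 21 is 19 (since 10·19 = 190 = 9·21 + 1), so t ≡ 19·19 = 361 ≡ 4 (mod 21).
    Then x = 2 + 10·4 = 42, valid modulo lcm(10, 21) = 210: x ≡ 42 (mod 210).
  Combine with x ≡ 0 (mod 14): gcd(210, 14) = 14; 0 - 42 = -42, which IS divisible by 14, so compatible.
    Write x = 42 + 210·t and substitute into x ≡ 0 (mod 14): 210·t ≡ 0 − 42 = -42 (mod 14).
    Divide the congruence (and modulus) by g = 14: 15·t ≡ -3 (mod 1).
    Modulo 1 every t works; take t = 0.
    Then x = 42 + 210·0 = 42, valid modulo lcm(210, 14) = 210: x ≡ 42 (mod 210).
Verify: 42 mod 10 = 2, 42 mod 21 = 0, 42 mod 14 = 0.

x ≡ 42 (mod 210).


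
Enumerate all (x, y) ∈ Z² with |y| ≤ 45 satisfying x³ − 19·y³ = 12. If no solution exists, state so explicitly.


The equation is x³ - 19y³ = 12. For fixed y, x³ = 19·y³ + 12, so a solution requires the RHS to be a perfect cube.
Strategy: iterate y from -45 to 45, compute RHS = 19·y³ + 12, and check whether it is a (positive or negative) perfect cube.
Check small values of y:
  y = 0: RHS = 12 is not a perfect cube.
  y = 1: RHS = 31 is not a perfect cube.
  y = -1: RHS = -7 is not a perfect cube.
  y = 2: RHS = 164 is not a perfect cube.
  y = -2: RHS = -140 is not a perfect cube.
  y = 3: RHS = 525 is not a perfect cube.
  y = -3: RHS = -501 is not a perfect cube.
Continuing the search up to |y| = 45 finds no solutions either.
No (x, y) in the scanned range satisfies the equation.

No integer solutions with |y| ≤ 45.


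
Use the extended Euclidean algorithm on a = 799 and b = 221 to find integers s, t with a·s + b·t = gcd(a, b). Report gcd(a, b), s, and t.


Euclidean algorithm on (799, 221) — divide until remainder is 0:
  799 = 3 · 221 + 136
  221 = 1 · 136 + 85
  136 = 1 · 85 + 51
  85 = 1 · 51 + 34
  51 = 1 · 34 + 17
  34 = 2 · 17 + 0
gcd(799, 221) = 17.
Track Bezout coefficients alongside the remainders: start with r₀ = 799 = a·1 + b·0 (s = 1, t = 0) and r₁ = 221 = a·0 + b·1 (s = 0, t = 1); each new remainder r_{k+1} = r_{k-1} − q_k·r_k inherits s_{k+1} = s_{k-1} − q_k·s_k, t_{k+1} = t_{k-1} − q_k·t_k, so r_k = a·s_k + b·t_k at every step:
  q = 3: r = 136, s = 1 − 3·0 = 1, t = 0 − 3·1 = -3  (check: 799·1 + 221·(-3) = 136)
  q = 1: r = 85, s = 0 − 1·1 = -1, t = 1 − 1·(-3) = 4  (check: 799·(-1) + 221·4 = 85)
  q = 1: r = 51, s = 1 − 1·(-1) = 2, t = -3 − 1·4 = -7  (check: 799·2 + 221·(-7) = 51)
  q = 1: r = 34, s = -1 − 1·2 = -3, t = 4 − 1·(-7) = 11  (check: 799·(-3) + 221·11 = 34)
  q = 1: r = 17, s = 2 − 1·(-3) = 5, t = -7 − 1·11 = -18  (check: 799·5 + 221·(-18) = 17)
The row with r = 17 (the gcd) gives the Bezout coefficients s = 5, t = -18.
Result: 799 · (5) + 221 · (-18) = 17.

gcd(799, 221) = 17; s = 5, t = -18 (check: 799·5 + 221·(-18) = 17).


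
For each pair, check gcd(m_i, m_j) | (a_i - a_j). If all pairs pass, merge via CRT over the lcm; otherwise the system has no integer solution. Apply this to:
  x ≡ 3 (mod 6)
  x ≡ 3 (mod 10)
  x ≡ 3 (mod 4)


Moduli 6, 10, 4 are not pairwise coprime, so CRT works modulo lcm(m_i) when all pairwise compatibility conditions hold.
Pairwise compatibility: gcd(m_i, m_j) must divide a_i - a_j for every pair.
Merge one congruence at a time:
  Start: x ≡ 3 (mod 6).
  Combine with x ≡ 3 (mod 10): gcd(6, 10) = 2; 3 - 3 = 0, which IS divisible by 2, so compatible.
    Write x = 3 + 6·t and substitute into x ≡ 3 (mod 10): 6·t ≡ 3 − 3 = 0 (mod 10).
    Divide the congruence (and modulus) by g = 2: 3·t ≡ 0 (mod 5).
    The inverse of 3 mod 5 is 2 (since 3·2 = 6 = 1·5 + 1), so t ≡ 2·0 = 0 ≡ 0 (mod 5).
    Then x = 3 + 6·0 = 3, valid modulo lcm(6, 10) = 30: x ≡ 3 (mod 30).
  Combine with x ≡ 3 (mod 4): gcd(30, 4) = 2; 3 - 3 = 0, which IS divisible by 2, so compatible.
    Write x = 3 + 30·t and substitute into x ≡ 3 (mod 4): 30·t ≡ 3 − 3 = 0 (mod 4).
    Divide the congruence (and modulus) by g = 2: 15·t ≡ 0 (mod 2).
    Reduce coefficients mod 2: 1·t ≡ 0 (mod 2).
    So t ≡ 0 (mod 2).
    Then x = 3 + 30·0 = 3, valid modulo lcm(30, 4) = 60: x ≡ 3 (mod 60).
Verify: 3 mod 6 = 3, 3 mod 10 = 3, 3 mod 4 = 3.

x ≡ 3 (mod 60).


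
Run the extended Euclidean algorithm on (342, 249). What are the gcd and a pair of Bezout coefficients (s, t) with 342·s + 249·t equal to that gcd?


Euclidean algorithm on (342, 249) — divide until remainder is 0:
  342 = 1 · 249 + 93
  249 = 2 · 93 + 63
  93 = 1 · 63 + 30
  63 = 2 · 30 + 3
  30 = 10 · 3 + 0
gcd(342, 249) = 3.
Track Bezout coefficients alongside the remainders: start with r₀ = 342 = a·1 + b·0 (s = 1, t = 0) and r₁ = 249 = a·0 + b·1 (s = 0, t = 1); each new remainder r_{k+1} = r_{k-1} − q_k·r_k inherits s_{k+1} = s_{k-1} − q_k·s_k, t_{k+1} = t_{k-1} − q_k·t_k, so r_k = a·s_k + b·t_k at every step:
  q = 1: r = 93, s = 1 − 1·0 = 1, t = 0 − 1·1 = -1  (check: 342·1 + 249·(-1) = 93)
  q = 2: r = 63, s = 0 − 2·1 = -2, t = 1 − 2·(-1) = 3  (check: 342·(-2) + 249·3 = 63)
  q = 1: r = 30, s = 1 − 1·(-2) = 3, t = -1 − 1·3 = -4  (check: 342·3 + 249·(-4) = 30)
  q = 2: r = 3, s = -2 − 2·3 = -8, t = 3 − 2·(-4) = 11  (check: 342·(-8) + 249·11 = 3)
The row with r = 3 (the gcd) gives the Bezout coefficients s = -8, t = 11.
Result: 342 · (-8) + 249 · (11) = 3.

gcd(342, 249) = 3; s = -8, t = 11 (check: 342·(-8) + 249·11 = 3).


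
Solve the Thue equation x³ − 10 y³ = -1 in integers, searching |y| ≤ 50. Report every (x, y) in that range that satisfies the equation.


The equation is x³ - 10y³ = -1. For fixed y, x³ = 10·y³ − 1, so a solution requires the RHS to be a perfect cube.
Strategy: iterate y from -50 to 50, compute RHS = 10·y³ − 1, and check whether it is a (positive or negative) perfect cube.
Check small values of y:
  y = 0: RHS = -1 = (-1)³ ⇒ x = -1 works.
  y = 1: RHS = 9 is not a perfect cube.
  y = -1: RHS = -11 is not a perfect cube.
  y = 2: RHS = 79 is not a perfect cube.
  y = -2: RHS = -81 is not a perfect cube.
  y = 3: RHS = 269 is not a perfect cube.
  y = -3: RHS = -271 is not a perfect cube.
Continuing the search up to |y| = 50 finds no further solutions beyond those listed.
Collected solutions: (-1, 0).

Solutions (with |y| ≤ 50): (-1, 0).


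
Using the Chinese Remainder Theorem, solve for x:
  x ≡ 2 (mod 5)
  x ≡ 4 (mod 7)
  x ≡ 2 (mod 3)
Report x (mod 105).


Moduli 5, 7, 3 are pairwise coprime; by CRT there is a unique solution modulo M = 5 · 7 · 3 = 105.
Solve pairwise, accumulating the modulus:
  Start with x ≡ 2 (mod 5).
  Combine with x ≡ 4 (mod 7): since gcd(5, 7) = 1, we get a unique residue mod 35.
    Write x = 2 + 5·t and substitute into x ≡ 4 (mod 7): 5·t ≡ 4 − 2 = 2 (mod 7).
    The inverse of 5 mod 7 is 3 (since 5·3 = 15 = 2·7 + 1), so t ≡ 3·2 = 6 ≡ 6 (mod 7).
    Then x = 2 + 5·6 = 32, valid modulo lcm(5, 7) = 35: x ≡ 32 (mod 35).
  Combine with x ≡ 2 (mod 3): since gcd(35, 3) = 1, we get a unique residue mod 105.
    Write x = 32 + 35·t and substitute into x ≡ 2 (mod 3): 35·t ≡ 2 − 32 = -30 (mod 3).
    Reduce coefficients mod 3: 2·t ≡ 0 (mod 3).
    The inverse of 2 mod 3 is 2 (since 2·2 = 4 = 1·3 + 1), so t ≡ 2·0 = 0 ≡ 0 (mod 3).
    Then x = 32 + 35·0 = 32, valid modulo lcm(35, 3) = 105: x ≡ 32 (mod 105).
Verify: 32 mod 5 = 2 ✓, 32 mod 7 = 4 ✓, 32 mod 3 = 2 ✓.

x ≡ 32 (mod 105).


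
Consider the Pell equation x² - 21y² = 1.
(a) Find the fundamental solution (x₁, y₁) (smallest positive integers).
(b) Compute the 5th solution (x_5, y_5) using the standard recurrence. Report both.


Step 1: Find the fundamental solution (x₁, y₁) of x² - 21y² = 1.
  Expand √21 as a continued fraction. a₀ = ⌊√21⌋ = 4; iterate m_{k+1} = d_k·a_k − m_k, d_{k+1} = (21 − m_{k+1}²)/d_k, a_{k+1} = ⌊(a₀ + m_{k+1})/d_{k+1}⌋ (starting m₀ = 0, d₀ = 1), with convergents p_k = a_k·p_{k-1} + p_{k-2}, q_k = a_k·q_{k-1} + q_{k-2} (p₋₁ = 1, q₋₁ = 0):
  k = 0: a₀ = 4; p₀/q₀ = 4/1; p₀² − 21·q₀² = 16 − 21 = -5.
  k = 1: m = 4, d = 5, a = ⌊(4 + 4)/5⌋ = 1; p/q = (1·4 + 1)/(1·1 + 0) = 5/1; p² − 21·q² = 25 − 21 = 4.
  k = 2: m = 1, d = 4, a = ⌊(4 + 1)/4⌋ = 1; p/q = (1·5 + 4)/(1·1 + 1) = 9/2; p² − 21·q² = 81 − 84 = -3.
  k = 3: m = 3, d = 3, a = ⌊(4 + 3)/3⌋ = 2; p/q = (2·9 + 5)/(2·2 + 1) = 23/5; p² − 21·q² = 529 − 525 = 4.
  k = 4: m = 3, d = 4, a = ⌊(4 + 3)/4⌋ = 1; p/q = (1·23 + 9)/(1·5 + 2) = 32/7; p² − 21·q² = 1024 − 1029 = -5.
  k = 5: m = 1, d = 5, a = ⌊(4 + 1)/5⌋ = 1; p/q = (1·32 + 23)/(1·7 + 5) = 55/12; p² − 21·q² = 3025 − 3024 = 1.
  The first convergent with p² − 21·q² = 1 gives the fundamental solution (x₁, y₁) = (55, 12).
Step 2: Apply the recurrence (x_{n+1}, y_{n+1}) = (x₁x_n + 21y₁y_n, x₁y_n + y₁x_n) repeatedly.
  From (x_1, y_1) = (55, 12): x_2 = 55·55 + 21·12·12 = 6049; y_2 = 55·12 + 12·55 = 1320.
  From (x_2, y_2) = (6049, 1320): x_3 = 55·6049 + 21·12·1320 = 665335; y_3 = 55·1320 + 12·6049 = 145188.
  From (x_3, y_3) = (665335, 145188): x_4 = 55·665335 + 21·12·145188 = 73180801; y_4 = 55·145188 + 12·665335 = 15969360.
  From (x_4, y_4) = (73180801, 15969360): x_5 = 55·73180801 + 21·12·15969360 = 8049222775; y_5 = 55·15969360 + 12·73180801 = 1756484412.
Step 3: Verify x_5² - 21·y_5² = 64789987281578700625 - 64789987281578700624 = 1 (should be 1). ✓

(x_1, y_1) = (55, 12); (x_5, y_5) = (8049222775, 1756484412).


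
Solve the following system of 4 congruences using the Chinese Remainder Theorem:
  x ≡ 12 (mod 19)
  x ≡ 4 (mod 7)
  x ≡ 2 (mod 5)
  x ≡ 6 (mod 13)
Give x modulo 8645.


Product of moduli M = 19 · 7 · 5 · 13 = 8645.
Merge one congruence at a time:
  Start: x ≡ 12 (mod 19).
  Combine with x ≡ 4 (mod 7); new modulus lcm = 133.
    Write x = 12 + 19·t and substitute into x ≡ 4 (mod 7): 19·t ≡ 4 − 12 = -8 (mod 7).
    Reduce coefficients mod 7: 5·t ≡ 6 (mod 7).
    The inverse of 5 mod 7 is 3 (since 5·3 = 15 = 2·7 + 1), so t ≡ 3·6 = 18 ≡ 4 (mod 7).
    Then x = 12 + 19·4 = 88, valid modulo lcm(19, 7) = 133: x ≡ 88 (mod 133).
  Combine with x ≡ 2 (mod 5); new modulus lcm = 665.
    Write x = 88 + 133·t and substitute into x ≡ 2 (mod 5): 133·t ≡ 2 − 88 = -86 (mod 5).
    Reduce coefficients mod 5: 3·t ≡ 4 (mod 5).
    The inverse of 3 mod 5 is 2 (since 3·2 = 6 = 1·5 + 1), so t ≡ 2·4 = 8 ≡ 3 (mod 5).
    Then x = 88 + 133·3 = 487, valid modulo lcm(133, 5) = 665: x ≡ 487 (mod 665).
  Combine with x ≡ 6 (mod 13); new modulus lcm = 8645.
    Write x = 487 + 665·t and substitute into x ≡ 6 (mod 13): 665·t ≡ 6 − 487 = -481 (mod 13).
    Reduce coefficients mod 13: 2·t ≡ 0 (mod 13).
    The inverse of 2 mod 13 is 7 (since 2·7 = 14 = 1·13 + 1), so t ≡ 7·0 = 0 ≡ 0 (mod 13).
    Then x = 487 + 665·0 = 487, valid modulo lcm(665, 13) = 8645: x ≡ 487 (mod 8645).
Verify against each original: 487 mod 19 = 12, 487 mod 7 = 4, 487 mod 5 = 2, 487 mod 13 = 6.

x ≡ 487 (mod 8645).


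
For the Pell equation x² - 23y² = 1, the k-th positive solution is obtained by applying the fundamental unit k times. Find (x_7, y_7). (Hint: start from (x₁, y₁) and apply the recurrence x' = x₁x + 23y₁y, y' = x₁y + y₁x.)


Step 1: Find the fundamental solution (x₁, y₁) of x² - 23y² = 1.
  Expand √23 as a continued fraction. a₀ = ⌊√23⌋ = 4; iterate m_{k+1} = d_k·a_k − m_k, d_{k+1} = (23 − m_{k+1}²)/d_k, a_{k+1} = ⌊(a₀ + m_{k+1})/d_{k+1}⌋ (starting m₀ = 0, d₀ = 1), with convergents p_k = a_k·p_{k-1} + p_{k-2}, q_k = a_k·q_{k-1} + q_{k-2} (p₋₁ = 1, q₋₁ = 0):
  k = 0: a₀ = 4; p₀/q₀ = 4/1; p₀² − 23·q₀² = 16 − 23 = -7.
  k = 1: m = 4, d = 7, a = ⌊(4 + 4)/7⌋ = 1; p/q = (1·4 + 1)/(1·1 + 0) = 5/1; p² − 23·q² = 25 − 23 = 2.
  k = 2: m = 3, d = 2, a = ⌊(4 + 3)/2⌋ = 3; p/q = (3·5 + 4)/(3·1 + 1) = 19/4; p² − 23·q² = 361 − 368 = -7.
  k = 3: m = 3, d = 7, a = ⌊(4 + 3)/7⌋ = 1; p/q = (1·19 + 5)/(1·4 + 1) = 24/5; p² − 23·q² = 576 − 575 = 1.
  The first convergent with p² − 23·q² = 1 gives the fundamental solution (x₁, y₁) = (24, 5).
Step 2: Apply the recurrence (x_{n+1}, y_{n+1}) = (x₁x_n + 23y₁y_n, x₁y_n + y₁x_n) repeatedly.
  From (x_1, y_1) = (24, 5): x_2 = 24·24 + 23·5·5 = 1151; y_2 = 24·5 + 5·24 = 240.
  From (x_2, y_2) = (1151, 240): x_3 = 24·1151 + 23·5·240 = 55224; y_3 = 24·240 + 5·1151 = 11515.
  From (x_3, y_3) = (55224, 11515): x_4 = 24·55224 + 23·5·11515 = 2649601; y_4 = 24·11515 + 5·55224 = 552480.
  From (x_4, y_4) = (2649601, 552480): x_5 = 24·2649601 + 23·5·552480 = 127125624; y_5 = 24·552480 + 5·2649601 = 26507525.
  From (x_5, y_5) = (127125624, 26507525): x_6 = 24·127125624 + 23·5·26507525 = 6099380351; y_6 = 24·26507525 + 5·127125624 = 1271808720.
  From (x_6, y_6) = (6099380351, 1271808720): x_7 = 24·6099380351 + 23·5·1271808720 = 292643131224; y_7 = 24·1271808720 + 5·6099380351 = 61020311035.
Step 3: Verify x_7² - 23·y_7² = 85640002252587283738176 - 85640002252587283738175 = 1 (should be 1). ✓

(x_1, y_1) = (24, 5); (x_7, y_7) = (292643131224, 61020311035).


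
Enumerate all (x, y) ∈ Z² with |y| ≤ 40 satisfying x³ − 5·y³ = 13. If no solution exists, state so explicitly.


The equation is x³ - 5y³ = 13. For fixed y, x³ = 5·y³ + 13, so a solution requires the RHS to be a perfect cube.
Strategy: iterate y from -40 to 40, compute RHS = 5·y³ + 13, and check whether it is a (positive or negative) perfect cube.
Check small values of y:
  y = 0: RHS = 13 is not a perfect cube.
  y = 1: RHS = 18 is not a perfect cube.
  y = -1: RHS = 8 = (2)³ ⇒ x = 2 works.
  y = 2: RHS = 53 is not a perfect cube.
  y = -2: RHS = -27 = (-3)³ ⇒ x = -3 works.
  y = 3: RHS = 148 is not a perfect cube.
  y = -3: RHS = -122 is not a perfect cube.
Continuing, at y = 7: RHS = 1728 = (12)³ ⇒ x = 12 works.
Searching the remaining y in |y| ≤ 40 finds no further solutions.
Collected solutions: (2, -1), (-3, -2), (12, 7).

Solutions (with |y| ≤ 40): (2, -1), (-3, -2), (12, 7).


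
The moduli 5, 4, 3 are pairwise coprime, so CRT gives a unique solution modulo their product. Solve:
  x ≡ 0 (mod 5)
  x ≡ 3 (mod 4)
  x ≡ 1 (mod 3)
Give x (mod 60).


Moduli 5, 4, 3 are pairwise coprime; by CRT there is a unique solution modulo M = 5 · 4 · 3 = 60.
Solve pairwise, accumulating the modulus:
  Start with x ≡ 0 (mod 5).
  Combine with x ≡ 3 (mod 4): since gcd(5, 4) = 1, we get a unique residue mod 20.
    Write x = 0 + 5·t and substitute into x ≡ 3 (mod 4): 5·t ≡ 3 − 0 = 3 (mod 4).
    Reduce coefficients mod 4: 1·t ≡ 3 (mod 4).
    So t ≡ 3 (mod 4).
    Then x = 0 + 5·3 = 15, valid modulo lcm(5, 4) = 20: x ≡ 15 (mod 20).
  Combine with x ≡ 1 (mod 3): since gcd(20, 3) = 1, we get a unique residue mod 60.
    Write x = 15 + 20·t and substitute into x ≡ 1 (mod 3): 20·t ≡ 1 − 15 = -14 (mod 3).
    Reduce coefficients mod 3: 2·t ≡ 1 (mod 3).
    The inverse of 2 mod 3 is 2 (since 2·2 = 4 = 1·3 + 1), so t ≡ 2·1 = 2 ≡ 2 (mod 3).
    Then x = 15 + 20·2 = 55, valid modulo lcm(20, 3) = 60: x ≡ 55 (mod 60).
Verify: 55 mod 5 = 0 ✓, 55 mod 4 = 3 ✓, 55 mod 3 = 1 ✓.

x ≡ 55 (mod 60).


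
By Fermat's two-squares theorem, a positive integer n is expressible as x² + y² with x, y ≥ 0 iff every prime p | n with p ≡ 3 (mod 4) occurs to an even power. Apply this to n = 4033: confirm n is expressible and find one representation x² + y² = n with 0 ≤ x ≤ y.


Step 1: Factor n = 4033 = 37 · 109.
Step 2: Check the mod-4 condition on each prime factor: 37 ≡ 1 (mod 4), exponent 1; 109 ≡ 1 (mod 4), exponent 1.
All primes ≡ 3 (mod 4) appear to even exponent (or don't appear), so by the two-squares theorem n IS expressible as a sum of two squares.
Step 3: Build a representation. Here n = 37 · 109 is a product of primes ≡ 1 (mod 4). Each prime p ≡ 1 (mod 4) is itself a sum of two squares; find a² by testing p − a² for a perfect square:
  37: 37 − 1² = 36 = 6² ⇒ 37 = 1² + 6².
  109: 109 − 1² = 108, 109 − 2² = 105, 109 − 3² = 100 = 10² ⇒ 109 = 3² + 10².
  Combine using the Brahmagupta–Fibonacci identity (a² + b²)(c² + d²) = (ac − bd)² + (ad + bc)² = (ac + bd)² + (ad − bc)²:
  37 · 109 = 4033: from (1² + 6²)(3² + 10²), take (1·3 − 6·10, 1·10 + 6·3) = (3 − 60, 10 + 18) = (-57, 28); dropping signs (only squares matter) gives (57, 28); check 57² + 28² = 3249 + 784 = 4033 ✓.
Step 4: Order so x ≤ y and verify: 28² + 57² = 784 + 3249 = 4033 = n. ✓

n = 4033 = 28² + 57² (one valid representation with x ≤ y).


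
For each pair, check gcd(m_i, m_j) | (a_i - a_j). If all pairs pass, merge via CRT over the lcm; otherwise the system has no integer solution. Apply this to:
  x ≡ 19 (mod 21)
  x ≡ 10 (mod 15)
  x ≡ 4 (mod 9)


Moduli 21, 15, 9 are not pairwise coprime, so CRT works modulo lcm(m_i) when all pairwise compatibility conditions hold.
Pairwise compatibility: gcd(m_i, m_j) must divide a_i - a_j for every pair.
Merge one congruence at a time:
  Start: x ≡ 19 (mod 21).
  Combine with x ≡ 10 (mod 15): gcd(21, 15) = 3; 10 - 19 = -9, which IS divisible by 3, so compatible.
    Write x = 19 + 21·t and substitute into x ≡ 10 (mod 15): 21·t ≡ 10 − 19 = -9 (mod 15).
    Divide the congruence (and modulus) by g = 3: 7·t ≡ -3 (mod 5).
    Reduce coefficients mod 5: 2·t ≡ 2 (mod 5).
    The inverse of 2 mod 5 is 3 (since 2·3 = 6 = 1·5 + 1), so t ≡ 3·2 = 6 ≡ 1 (mod 5).
    Then x = 19 + 21·1 = 40, valid modulo lcm(21, 15) = 105: x ≡ 40 (mod 105).
  Combine with x ≡ 4 (mod 9): gcd(105, 9) = 3; 4 - 40 = -36, which IS divisible by 3, so compatible.
    Write x = 40 + 105·t and substitute into x ≡ 4 (mod 9): 105·t ≡ 4 − 40 = -36 (mod 9).
    Divide the congruence (and modulus) by g = 3: 35·t ≡ -12 (mod 3).
    Reduce coefficients mod 3: 2·t ≡ 0 (mod 3).
    The inverse of 2 mod 3 is 2 (since 2·2 = 4 = 1·3 + 1), so t ≡ 2·0 = 0 ≡ 0 (mod 3).
    Then x = 40 + 105·0 = 40, valid modulo lcm(105, 9) = 315: x ≡ 40 (mod 315).
Verify: 40 mod 21 = 19, 40 mod 15 = 10, 40 mod 9 = 4.

x ≡ 40 (mod 315).


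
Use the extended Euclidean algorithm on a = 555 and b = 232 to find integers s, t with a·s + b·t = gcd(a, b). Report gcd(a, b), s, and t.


Euclidean algorithm on (555, 232) — divide until remainder is 0:
  555 = 2 · 232 + 91
  232 = 2 · 91 + 50
  91 = 1 · 50 + 41
  50 = 1 · 41 + 9
  41 = 4 · 9 + 5
  9 = 1 · 5 + 4
  5 = 1 · 4 + 1
  4 = 4 · 1 + 0
gcd(555, 232) = 1.
Track Bezout coefficients alongside the remainders: start with r₀ = 555 = a·1 + b·0 (s = 1, t = 0) and r₁ = 232 = a·0 + b·1 (s = 0, t = 1); each new remainder r_{k+1} = r_{k-1} − q_k·r_k inherits s_{k+1} = s_{k-1} − q_k·s_k, t_{k+1} = t_{k-1} − q_k·t_k, so r_k = a·s_k + b·t_k at every step:
  q = 2: r = 91, s = 1 − 2·0 = 1, t = 0 − 2·1 = -2  (check: 555·1 + 232·(-2) = 91)
  q = 2: r = 50, s = 0 − 2·1 = -2, t = 1 − 2·(-2) = 5  (check: 555·(-2) + 232·5 = 50)
  q = 1: r = 41, s = 1 − 1·(-2) = 3, t = -2 − 1·5 = -7  (check: 555·3 + 232·(-7) = 41)
  q = 1: r = 9, s = -2 − 1·3 = -5, t = 5 − 1·(-7) = 12  (check: 555·(-5) + 232·12 = 9)
  q = 4: r = 5, s = 3 − 4·(-5) = 23, t = -7 − 4·12 = -55  (check: 555·23 + 232·(-55) = 5)
  q = 1: r = 4, s = -5 − 1·23 = -28, t = 12 − 1·(-55) = 67  (check: 555·(-28) + 232·67 = 4)
  q = 1: r = 1, s = 23 − 1·(-28) = 51, t = -55 − 1·67 = -122  (check: 555·51 + 232·(-122) = 1)
The row with r = 1 (the gcd) gives the Bezout coefficients s = 51, t = -122.
Result: 555 · (51) + 232 · (-122) = 1.

gcd(555, 232) = 1; s = 51, t = -122 (check: 555·51 + 232·(-122) = 1).


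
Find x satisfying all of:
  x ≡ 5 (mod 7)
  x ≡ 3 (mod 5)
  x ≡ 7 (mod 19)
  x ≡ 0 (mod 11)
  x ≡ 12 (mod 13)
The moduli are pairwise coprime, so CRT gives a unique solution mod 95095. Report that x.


Product of moduli M = 7 · 5 · 19 · 11 · 13 = 95095.
Merge one congruence at a time:
  Start: x ≡ 5 (mod 7).
  Combine with x ≡ 3 (mod 5); new modulus lcm = 35.
    Write x = 5 + 7·t and substitute into x ≡ 3 (mod 5): 7·t ≡ 3 − 5 = -2 (mod 5).
    Reduce coefficients mod 5: 2·t ≡ 3 (mod 5).
    The inverse of 2 mod 5 is 3 (since 2·3 = 6 = 1·5 + 1), so t ≡ 3·3 = 9 ≡ 4 (mod 5).
    Then x = 5 + 7·4 = 33, valid modulo lcm(7, 5) = 35: x ≡ 33 (mod 35).
  Combine with x ≡ 7 (mod 19); new modulus lcm = 665.
    Write x = 33 + 35·t and substitute into x ≡ 7 (mod 19): 35·t ≡ 7 − 33 = -26 (mod 19).
    Reduce coefficients mod 19: 16·t ≡ 12 (mod 19).
    The inverse of 16 mod 19 is 6 (since 16·6 = 96 = 5·19 + 1), so t ≡ 6·12 = 72 ≡ 15 (mod 19).
    Then x = 33 + 35·15 = 558, valid modulo lcm(35, 19) = 665: x ≡ 558 (mod 665).
  Combine with x ≡ 0 (mod 11); new modulus lcm = 7315.
    Write x = 558 + 665·t and substitute into x ≡ 0 (mod 11): 665·t ≡ 0 − 558 = -558 (mod 11).
    Reduce coefficients mod 11: 5·t ≡ 3 (mod 11).
    The inverse of 5 mod 11 is 9 (since 5·9 = 45 = 4·11 + 1), so t ≡ 9·3 = 27 ≡ 5 (mod 11).
    Then x = 558 + 665·5 = 3883, valid modulo lcm(665, 11) = 7315: x ≡ 3883 (mod 7315).
  Combine with x ≡ 12 (mod 13); new modulus lcm = 95095.
    Write x = 3883 + 7315·t and substitute into x ≡ 12 (mod 13): 7315·t ≡ 12 − 3883 = -3871 (mod 13).
    Reduce coefficients mod 13: 9·t ≡ 3 (mod 13).
    The inverse of 9 mod 13 is 3 (since 9·3 = 27 = 2·13 + 1), so t ≡ 3·3 = 9 ≡ 9 (mod 13).
    Then x = 3883 + 7315·9 = 69718, valid modulo lcm(7315, 13) = 95095: x ≡ 69718 (mod 95095).
Verify against each original: 69718 mod 7 = 5, 69718 mod 5 = 3, 69718 mod 19 = 7, 69718 mod 11 = 0, 69718 mod 13 = 12.

x ≡ 69718 (mod 95095).


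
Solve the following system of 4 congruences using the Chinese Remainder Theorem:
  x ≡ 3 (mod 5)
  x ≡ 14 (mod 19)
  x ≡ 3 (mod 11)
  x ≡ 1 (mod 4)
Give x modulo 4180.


Product of moduli M = 5 · 19 · 11 · 4 = 4180.
Merge one congruence at a time:
  Start: x ≡ 3 (mod 5).
  Combine with x ≡ 14 (mod 19); new modulus lcm = 95.
    Write x = 3 + 5·t and substitute into x ≡ 14 (mod 19): 5·t ≡ 14 − 3 = 11 (mod 19).
    The inverse of 5 mod 19 is 4 (since 5·4 = 20 = 1·19 + 1), so t ≡ 4·11 = 44 ≡ 6 (mod 19).
    Then x = 3 + 5·6 = 33, valid modulo lcm(5, 19) = 95: x ≡ 33 (mod 95).
  Combine with x ≡ 3 (mod 11); new modulus lcm = 1045.
    Write x = 33 + 95·t and substitute into x ≡ 3 (mod 11): 95·t ≡ 3 − 33 = -30 (mod 11).
    Reduce coefficients mod 11: 7·t ≡ 3 (mod 11).
    The inverse of 7 mod 11 is 8 (since 7·8 = 56 = 5·11 + 1), so t ≡ 8·3 = 24 ≡ 2 (mod 11).
    Then x = 33 + 95·2 = 223, valid modulo lcm(95, 11) = 1045: x ≡ 223 (mod 1045).
  Combine with x ≡ 1 (mod 4); new modulus lcm = 4180.
    Write x = 223 + 1045·t and substitute into x ≡ 1 (mod 4): 1045·t ≡ 1 − 223 = -222 (mod 4).
    Reduce coefficients mod 4: 1·t ≡ 2 (mod 4).
    So t ≡ 2 (mod 4).
    Then x = 223 + 1045·2 = 2313, valid modulo lcm(1045, 4) = 4180: x ≡ 2313 (mod 4180).
Verify against each original: 2313 mod 5 = 3, 2313 mod 19 = 14, 2313 mod 11 = 3, 2313 mod 4 = 1.

x ≡ 2313 (mod 4180).


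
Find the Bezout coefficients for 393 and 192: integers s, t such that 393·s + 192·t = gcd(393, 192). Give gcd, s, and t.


Euclidean algorithm on (393, 192) — divide until remainder is 0:
  393 = 2 · 192 + 9
  192 = 21 · 9 + 3
  9 = 3 · 3 + 0
gcd(393, 192) = 3.
Track Bezout coefficients alongside the remainders: start with r₀ = 393 = a·1 + b·0 (s = 1, t = 0) and r₁ = 192 = a·0 + b·1 (s = 0, t = 1); each new remainder r_{k+1} = r_{k-1} − q_k·r_k inherits s_{k+1} = s_{k-1} − q_k·s_k, t_{k+1} = t_{k-1} − q_k·t_k, so r_k = a·s_k + b·t_k at every step:
  q = 2: r = 9, s = 1 − 2·0 = 1, t = 0 − 2·1 = -2  (check: 393·1 + 192·(-2) = 9)
  q = 21: r = 3, s = 0 − 21·1 = -21, t = 1 − 21·(-2) = 43  (check: 393·(-21) + 192·43 = 3)
The row with r = 3 (the gcd) gives the Bezout coefficients s = -21, t = 43.
Result: 393 · (-21) + 192 · (43) = 3.

gcd(393, 192) = 3; s = -21, t = 43 (check: 393·(-21) + 192·43 = 3).


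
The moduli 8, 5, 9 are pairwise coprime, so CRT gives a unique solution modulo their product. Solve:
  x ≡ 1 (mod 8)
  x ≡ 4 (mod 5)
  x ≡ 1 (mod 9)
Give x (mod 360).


Moduli 8, 5, 9 are pairwise coprime; by CRT there is a unique solution modulo M = 8 · 5 · 9 = 360.
Solve pairwise, accumulating the modulus:
  Start with x ≡ 1 (mod 8).
  Combine with x ≡ 4 (mod 5): since gcd(8, 5) = 1, we get a unique residue mod 40.
    Write x = 1 + 8·t and substitute into x ≡ 4 (mod 5): 8·t ≡ 4 − 1 = 3 (mod 5).
    Reduce coefficients mod 5: 3·t ≡ 3 (mod 5).
    The inverse of 3 mod 5 is 2 (since 3·2 = 6 = 1·5 + 1), so t ≡ 2·3 = 6 ≡ 1 (mod 5).
    Then x = 1 + 8·1 = 9, valid modulo lcm(8, 5) = 40: x ≡ 9 (mod 40).
  Combine with x ≡ 1 (mod 9): since gcd(40, 9) = 1, we get a unique residue mod 360.
    Write x = 9 + 40·t and substitute into x ≡ 1 (mod 9): 40·t ≡ 1 − 9 = -8 (mod 9).
    Reduce coefficients mod 9: 4·t ≡ 1 (mod 9).
    The inverse of 4 mod 9 is 7 (since 4·7 = 28 = 3·9 + 1), so t ≡ 7·1 = 7 ≡ 7 (mod 9).
    Then x = 9 + 40·7 = 289, valid modulo lcm(40, 9) = 360: x ≡ 289 (mod 360).
Verify: 289 mod 8 = 1 ✓, 289 mod 5 = 4 ✓, 289 mod 9 = 1 ✓.

x ≡ 289 (mod 360).
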